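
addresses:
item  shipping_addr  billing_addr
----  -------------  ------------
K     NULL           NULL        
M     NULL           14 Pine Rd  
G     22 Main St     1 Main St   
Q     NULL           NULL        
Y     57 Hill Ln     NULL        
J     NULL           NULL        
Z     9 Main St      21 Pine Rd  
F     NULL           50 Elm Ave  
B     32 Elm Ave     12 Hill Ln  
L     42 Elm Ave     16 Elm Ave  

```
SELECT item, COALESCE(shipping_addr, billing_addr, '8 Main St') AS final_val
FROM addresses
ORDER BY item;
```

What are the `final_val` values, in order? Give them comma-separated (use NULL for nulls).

32 Elm Ave, 50 Elm Ave, 22 Main St, 8 Main St, 8 Main St, 42 Elm Ave, 14 Pine Rd, 8 Main St, 57 Hill Ln, 9 Main St

item=B: shipping_addr=32 Elm Ave → 32 Elm Ave
item=F: shipping_addr=NULL, billing_addr=50 Elm Ave → 50 Elm Ave
item=G: shipping_addr=22 Main St → 22 Main St
item=J: shipping_addr=NULL, billing_addr=NULL, → literal 8 Main St → 8 Main St
item=K: shipping_addr=NULL, billing_addr=NULL, → literal 8 Main St → 8 Main St
item=L: shipping_addr=42 Elm Ave → 42 Elm Ave
item=M: shipping_addr=NULL, billing_addr=14 Pine Rd → 14 Pine Rd
item=Q: shipping_addr=NULL, billing_addr=NULL, → literal 8 Main St → 8 Main St
item=Y: shipping_addr=57 Hill Ln → 57 Hill Ln
item=Z: shipping_addr=9 Main St → 9 Main St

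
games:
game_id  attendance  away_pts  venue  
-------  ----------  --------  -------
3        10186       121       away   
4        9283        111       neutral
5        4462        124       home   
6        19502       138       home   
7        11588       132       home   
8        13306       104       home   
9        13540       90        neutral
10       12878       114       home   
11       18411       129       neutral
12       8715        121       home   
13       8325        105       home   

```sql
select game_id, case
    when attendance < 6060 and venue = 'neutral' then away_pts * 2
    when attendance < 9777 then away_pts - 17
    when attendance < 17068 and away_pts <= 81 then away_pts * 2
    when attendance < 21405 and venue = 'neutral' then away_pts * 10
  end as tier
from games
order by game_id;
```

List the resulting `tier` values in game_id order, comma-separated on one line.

game_id=3: (no match → NULL) → NULL
game_id=4: attendance < 9777 → 94
game_id=5: attendance < 9777 → 107
game_id=6: (no match → NULL) → NULL
game_id=7: (no match → NULL) → NULL
game_id=8: (no match → NULL) → NULL
game_id=9: attendance < 21405 and venue = 'neutral' → 900
game_id=10: (no match → NULL) → NULL
game_id=11: attendance < 21405 and venue = 'neutral' → 1290
game_id=12: attendance < 9777 → 104
game_id=13: attendance < 9777 → 88

NULL, 94, 107, NULL, NULL, NULL, 900, NULL, 1290, 104, 88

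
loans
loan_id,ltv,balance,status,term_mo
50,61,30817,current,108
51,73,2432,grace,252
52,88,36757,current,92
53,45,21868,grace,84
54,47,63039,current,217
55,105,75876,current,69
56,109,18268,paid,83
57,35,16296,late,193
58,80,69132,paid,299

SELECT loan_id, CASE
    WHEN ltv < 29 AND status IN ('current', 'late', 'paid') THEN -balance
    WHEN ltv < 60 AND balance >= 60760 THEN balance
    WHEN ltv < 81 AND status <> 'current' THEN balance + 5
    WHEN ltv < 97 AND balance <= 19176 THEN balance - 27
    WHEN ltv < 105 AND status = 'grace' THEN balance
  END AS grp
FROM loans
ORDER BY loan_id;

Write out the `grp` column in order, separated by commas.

loan_id=50: (no match → NULL) → NULL
loan_id=51: ltv < 81 AND status <> 'current' → 2437
loan_id=52: (no match → NULL) → NULL
loan_id=53: ltv < 81 AND status <> 'current' → 21873
loan_id=54: ltv < 60 AND balance >= 60760 → 63039
loan_id=55: (no match → NULL) → NULL
loan_id=56: (no match → NULL) → NULL
loan_id=57: ltv < 81 AND status <> 'current' → 16301
loan_id=58: ltv < 81 AND status <> 'current' → 69137

NULL, 2437, NULL, 21873, 63039, NULL, NULL, 16301, 69137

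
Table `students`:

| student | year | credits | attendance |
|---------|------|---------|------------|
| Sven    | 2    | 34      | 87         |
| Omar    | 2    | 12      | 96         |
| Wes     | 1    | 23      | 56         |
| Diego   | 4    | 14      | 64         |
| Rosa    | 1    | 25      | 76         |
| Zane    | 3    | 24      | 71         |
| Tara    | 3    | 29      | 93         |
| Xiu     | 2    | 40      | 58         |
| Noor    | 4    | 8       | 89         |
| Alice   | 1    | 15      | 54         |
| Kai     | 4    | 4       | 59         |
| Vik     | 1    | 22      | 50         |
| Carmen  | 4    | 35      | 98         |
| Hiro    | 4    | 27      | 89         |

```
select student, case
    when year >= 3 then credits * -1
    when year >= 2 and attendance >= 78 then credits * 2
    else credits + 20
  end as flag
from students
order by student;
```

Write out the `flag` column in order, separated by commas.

student=Alice: ELSE → 35
student=Carmen: year >= 3 → -35
student=Diego: year >= 3 → -14
student=Hiro: year >= 3 → -27
student=Kai: year >= 3 → -4
student=Noor: year >= 3 → -8
student=Omar: year >= 2 and attendance >= 78 → 24
student=Rosa: ELSE → 45
student=Sven: year >= 2 and attendance >= 78 → 68
student=Tara: year >= 3 → -29
student=Vik: ELSE → 42
student=Wes: ELSE → 43
student=Xiu: ELSE → 60
student=Zane: year >= 3 → -24

35, -35, -14, -27, -4, -8, 24, 45, 68, -29, 42, 43, 60, -24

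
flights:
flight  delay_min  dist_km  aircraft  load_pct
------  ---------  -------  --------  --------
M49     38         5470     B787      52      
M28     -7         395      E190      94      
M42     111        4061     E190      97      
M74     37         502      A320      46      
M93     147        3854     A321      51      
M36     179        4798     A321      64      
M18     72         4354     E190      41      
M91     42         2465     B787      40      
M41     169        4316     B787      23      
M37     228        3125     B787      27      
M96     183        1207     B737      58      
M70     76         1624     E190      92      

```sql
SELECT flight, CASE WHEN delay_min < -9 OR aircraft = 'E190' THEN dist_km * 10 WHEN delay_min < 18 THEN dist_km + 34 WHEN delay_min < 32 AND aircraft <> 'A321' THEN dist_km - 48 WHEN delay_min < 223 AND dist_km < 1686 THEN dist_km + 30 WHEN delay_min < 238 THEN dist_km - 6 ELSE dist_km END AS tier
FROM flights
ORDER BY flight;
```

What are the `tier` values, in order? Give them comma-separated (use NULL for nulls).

flight=M18: delay_min < -9 OR aircraft = 'E190' → 43540
flight=M28: delay_min < -9 OR aircraft = 'E190' → 3950
flight=M36: delay_min < 238 → 4792
flight=M37: delay_min < 238 → 3119
flight=M41: delay_min < 238 → 4310
flight=M42: delay_min < -9 OR aircraft = 'E190' → 40610
flight=M49: delay_min < 238 → 5464
flight=M70: delay_min < -9 OR aircraft = 'E190' → 16240
flight=M74: delay_min < 223 AND dist_km < 1686 → 532
flight=M91: delay_min < 238 → 2459
flight=M93: delay_min < 238 → 3848
flight=M96: delay_min < 223 AND dist_km < 1686 → 1237

43540, 3950, 4792, 3119, 4310, 40610, 5464, 16240, 532, 2459, 3848, 1237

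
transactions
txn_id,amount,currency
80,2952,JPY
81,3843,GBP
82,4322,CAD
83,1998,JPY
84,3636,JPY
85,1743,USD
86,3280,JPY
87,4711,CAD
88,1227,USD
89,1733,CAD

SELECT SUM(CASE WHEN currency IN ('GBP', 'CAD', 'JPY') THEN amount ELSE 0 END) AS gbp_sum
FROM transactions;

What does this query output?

txn_id=80: ✓ → 2952
txn_id=81: ✓ → 3843
txn_id=82: ✓ → 4322
txn_id=83: ✓ → 1998
txn_id=84: ✓ → 3636
txn_id=85: ✗
txn_id=86: ✓ → 3280
txn_id=87: ✓ → 4711
txn_id=88: ✗
txn_id=89: ✓ → 1733
gbp_sum = 2952 + 3843 + 4322 + 1998 + 3636 + 3280 + 4711 + 1733 = 26475

26475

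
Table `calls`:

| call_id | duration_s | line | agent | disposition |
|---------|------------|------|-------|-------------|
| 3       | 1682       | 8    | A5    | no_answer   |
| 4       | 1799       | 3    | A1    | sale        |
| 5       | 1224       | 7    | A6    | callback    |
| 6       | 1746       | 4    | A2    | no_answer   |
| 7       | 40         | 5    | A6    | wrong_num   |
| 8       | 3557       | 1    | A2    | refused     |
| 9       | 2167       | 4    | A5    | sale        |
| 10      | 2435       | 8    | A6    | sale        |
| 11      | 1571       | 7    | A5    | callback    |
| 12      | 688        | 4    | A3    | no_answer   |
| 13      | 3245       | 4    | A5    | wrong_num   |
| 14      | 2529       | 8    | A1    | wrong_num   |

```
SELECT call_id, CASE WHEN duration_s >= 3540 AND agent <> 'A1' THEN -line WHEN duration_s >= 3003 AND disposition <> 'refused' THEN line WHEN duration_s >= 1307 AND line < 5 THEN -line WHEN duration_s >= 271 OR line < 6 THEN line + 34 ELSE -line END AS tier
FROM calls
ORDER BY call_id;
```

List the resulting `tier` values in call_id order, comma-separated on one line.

call_id=3: duration_s >= 271 OR line < 6 → 42
call_id=4: duration_s >= 1307 AND line < 5 → -3
call_id=5: duration_s >= 271 OR line < 6 → 41
call_id=6: duration_s >= 1307 AND line < 5 → -4
call_id=7: duration_s >= 271 OR line < 6 → 39
call_id=8: duration_s >= 3540 AND agent <> 'A1' → -1
call_id=9: duration_s >= 1307 AND line < 5 → -4
call_id=10: duration_s >= 271 OR line < 6 → 42
call_id=11: duration_s >= 271 OR line < 6 → 41
call_id=12: duration_s >= 271 OR line < 6 → 38
call_id=13: duration_s >= 3003 AND disposition <> 'refused' → 4
call_id=14: duration_s >= 271 OR line < 6 → 42

42, -3, 41, -4, 39, -1, -4, 42, 41, 38, 4, 42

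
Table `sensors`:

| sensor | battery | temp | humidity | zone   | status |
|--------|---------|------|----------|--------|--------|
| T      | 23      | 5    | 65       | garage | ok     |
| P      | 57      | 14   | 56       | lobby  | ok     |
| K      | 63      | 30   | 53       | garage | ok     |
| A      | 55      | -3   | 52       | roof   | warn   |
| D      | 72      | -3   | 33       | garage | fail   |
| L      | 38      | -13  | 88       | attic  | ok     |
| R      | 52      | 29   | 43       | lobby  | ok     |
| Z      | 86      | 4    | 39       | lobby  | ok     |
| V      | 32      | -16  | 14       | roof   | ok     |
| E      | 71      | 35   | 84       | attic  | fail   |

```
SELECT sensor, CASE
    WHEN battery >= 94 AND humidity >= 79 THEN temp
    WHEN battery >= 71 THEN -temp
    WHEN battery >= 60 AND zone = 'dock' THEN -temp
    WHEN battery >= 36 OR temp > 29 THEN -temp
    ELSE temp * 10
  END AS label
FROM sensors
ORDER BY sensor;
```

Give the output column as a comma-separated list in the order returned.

3, 3, -35, -30, 13, -14, -29, 50, -160, -4

sensor=A: battery >= 36 OR temp > 29 → 3
sensor=D: battery >= 71 → 3
sensor=E: battery >= 71 → -35
sensor=K: battery >= 36 OR temp > 29 → -30
sensor=L: battery >= 36 OR temp > 29 → 13
sensor=P: battery >= 36 OR temp > 29 → -14
sensor=R: battery >= 36 OR temp > 29 → -29
sensor=T: ELSE → 50
sensor=V: ELSE → -160
sensor=Z: battery >= 71 → -4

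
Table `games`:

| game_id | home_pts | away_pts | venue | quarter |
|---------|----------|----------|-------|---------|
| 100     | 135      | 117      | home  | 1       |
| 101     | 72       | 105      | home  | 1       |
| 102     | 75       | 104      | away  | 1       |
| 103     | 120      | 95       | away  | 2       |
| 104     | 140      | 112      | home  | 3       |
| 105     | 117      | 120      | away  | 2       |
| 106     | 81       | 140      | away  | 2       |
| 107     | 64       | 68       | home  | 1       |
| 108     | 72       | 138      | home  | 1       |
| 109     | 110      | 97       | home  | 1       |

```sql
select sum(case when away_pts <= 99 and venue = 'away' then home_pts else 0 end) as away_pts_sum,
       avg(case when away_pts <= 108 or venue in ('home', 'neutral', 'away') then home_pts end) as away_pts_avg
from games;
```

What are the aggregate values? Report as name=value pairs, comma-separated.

away_pts_sum=120, away_pts_avg=98.6

[away_pts_sum: away_pts <= 99 and venue = 'away']
game_id=100: ✗
game_id=101: ✗
game_id=102: ✗
game_id=103: ✓ → 120
game_id=104: ✗
game_id=105: ✗
game_id=106: ✗
game_id=107: ✗
game_id=108: ✗
game_id=109: ✗
away_pts_sum = 120
—
[away_pts_avg: away_pts <= 108 or venue in ('home', 'neutral', 'away')]
game_id=100: ✓ → 135
game_id=101: ✓ → 72
game_id=102: ✓ → 75
game_id=103: ✓ → 120
game_id=104: ✓ → 140
game_id=105: ✓ → 117
game_id=106: ✓ → 81
game_id=107: ✓ → 64
game_id=108: ✓ → 72
game_id=109: ✓ → 110
away_pts_avg = (135 + 72 + 75 + 120 + 140 + 117 + 81 + 64 + 72 + 110) / 10 = 98.6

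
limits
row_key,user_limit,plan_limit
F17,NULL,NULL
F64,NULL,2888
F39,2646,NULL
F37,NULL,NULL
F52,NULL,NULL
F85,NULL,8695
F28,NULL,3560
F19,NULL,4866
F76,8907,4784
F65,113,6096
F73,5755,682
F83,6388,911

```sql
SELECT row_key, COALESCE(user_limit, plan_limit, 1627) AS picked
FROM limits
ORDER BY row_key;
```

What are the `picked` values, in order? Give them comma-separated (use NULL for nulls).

row_key=F17: user_limit=NULL, plan_limit=NULL, → literal 1627 → 1627
row_key=F19: user_limit=NULL, plan_limit=4866 → 4866
row_key=F28: user_limit=NULL, plan_limit=3560 → 3560
row_key=F37: user_limit=NULL, plan_limit=NULL, → literal 1627 → 1627
row_key=F39: user_limit=2646 → 2646
row_key=F52: user_limit=NULL, plan_limit=NULL, → literal 1627 → 1627
row_key=F64: user_limit=NULL, plan_limit=2888 → 2888
row_key=F65: user_limit=113 → 113
row_key=F73: user_limit=5755 → 5755
row_key=F76: user_limit=8907 → 8907
row_key=F83: user_limit=6388 → 6388
row_key=F85: user_limit=NULL, plan_limit=8695 → 8695

1627, 4866, 3560, 1627, 2646, 1627, 2888, 113, 5755, 8907, 6388, 8695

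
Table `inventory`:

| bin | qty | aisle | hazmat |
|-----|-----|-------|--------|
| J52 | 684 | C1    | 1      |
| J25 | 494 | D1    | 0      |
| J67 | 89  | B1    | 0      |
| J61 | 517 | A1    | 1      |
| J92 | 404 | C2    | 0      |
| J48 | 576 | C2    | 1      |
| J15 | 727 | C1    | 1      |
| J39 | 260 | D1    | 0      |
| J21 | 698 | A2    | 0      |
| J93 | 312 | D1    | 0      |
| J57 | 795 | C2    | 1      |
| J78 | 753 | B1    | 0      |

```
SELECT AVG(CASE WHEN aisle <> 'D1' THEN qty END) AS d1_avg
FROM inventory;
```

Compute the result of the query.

bin=J52: ✓ → 684
bin=J25: ✗
bin=J67: ✓ → 89
bin=J61: ✓ → 517
bin=J92: ✓ → 404
bin=J48: ✓ → 576
bin=J15: ✓ → 727
bin=J39: ✗
bin=J21: ✓ → 698
bin=J93: ✗
bin=J57: ✓ → 795
bin=J78: ✓ → 753
d1_avg = (684 + 89 + 517 + 404 + 576 + 727 + 698 + 795 + 753) / 9 = 582.5555555556

582.5555555556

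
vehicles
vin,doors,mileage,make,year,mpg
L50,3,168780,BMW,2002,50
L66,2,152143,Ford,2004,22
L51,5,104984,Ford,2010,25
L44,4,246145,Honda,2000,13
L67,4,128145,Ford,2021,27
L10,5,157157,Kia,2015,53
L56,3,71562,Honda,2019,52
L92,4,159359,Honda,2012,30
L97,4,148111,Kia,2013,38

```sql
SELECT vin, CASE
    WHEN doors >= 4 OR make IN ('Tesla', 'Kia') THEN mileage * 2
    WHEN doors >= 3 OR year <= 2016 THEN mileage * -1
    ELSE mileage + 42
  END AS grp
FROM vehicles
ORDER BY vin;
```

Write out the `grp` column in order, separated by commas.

314314, 492290, -168780, 209968, -71562, -152143, 256290, 318718, 296222

vin=L10: doors >= 4 OR make IN ('Tesla', 'Kia') → 314314
vin=L44: doors >= 4 OR make IN ('Tesla', 'Kia') → 492290
vin=L50: doors >= 3 OR year <= 2016 → -168780
vin=L51: doors >= 4 OR make IN ('Tesla', 'Kia') → 209968
vin=L56: doors >= 3 OR year <= 2016 → -71562
vin=L66: doors >= 3 OR year <= 2016 → -152143
vin=L67: doors >= 4 OR make IN ('Tesla', 'Kia') → 256290
vin=L92: doors >= 4 OR make IN ('Tesla', 'Kia') → 318718
vin=L97: doors >= 4 OR make IN ('Tesla', 'Kia') → 296222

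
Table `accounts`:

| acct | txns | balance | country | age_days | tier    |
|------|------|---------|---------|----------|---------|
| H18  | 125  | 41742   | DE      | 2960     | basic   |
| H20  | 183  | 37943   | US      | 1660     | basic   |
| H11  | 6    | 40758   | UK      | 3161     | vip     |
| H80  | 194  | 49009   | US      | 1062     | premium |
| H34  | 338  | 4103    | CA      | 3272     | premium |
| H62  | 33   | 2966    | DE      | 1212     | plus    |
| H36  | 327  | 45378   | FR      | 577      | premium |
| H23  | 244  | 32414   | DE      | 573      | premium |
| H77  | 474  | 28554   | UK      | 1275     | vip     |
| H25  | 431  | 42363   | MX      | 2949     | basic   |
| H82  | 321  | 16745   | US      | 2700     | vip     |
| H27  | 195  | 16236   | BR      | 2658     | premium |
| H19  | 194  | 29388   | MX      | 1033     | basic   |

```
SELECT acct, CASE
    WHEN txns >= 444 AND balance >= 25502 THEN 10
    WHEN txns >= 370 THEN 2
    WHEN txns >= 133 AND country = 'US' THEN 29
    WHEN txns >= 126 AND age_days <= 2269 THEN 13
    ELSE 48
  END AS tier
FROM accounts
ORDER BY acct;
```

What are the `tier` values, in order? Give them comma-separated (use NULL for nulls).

48, 48, 13, 29, 13, 2, 48, 48, 13, 48, 10, 29, 29

acct=H11: ELSE → 48
acct=H18: ELSE → 48
acct=H19: txns >= 126 AND age_days <= 2269 → 13
acct=H20: txns >= 133 AND country = 'US' → 29
acct=H23: txns >= 126 AND age_days <= 2269 → 13
acct=H25: txns >= 370 → 2
acct=H27: ELSE → 48
acct=H34: ELSE → 48
acct=H36: txns >= 126 AND age_days <= 2269 → 13
acct=H62: ELSE → 48
acct=H77: txns >= 444 AND balance >= 25502 → 10
acct=H80: txns >= 133 AND country = 'US' → 29
acct=H82: txns >= 133 AND country = 'US' → 29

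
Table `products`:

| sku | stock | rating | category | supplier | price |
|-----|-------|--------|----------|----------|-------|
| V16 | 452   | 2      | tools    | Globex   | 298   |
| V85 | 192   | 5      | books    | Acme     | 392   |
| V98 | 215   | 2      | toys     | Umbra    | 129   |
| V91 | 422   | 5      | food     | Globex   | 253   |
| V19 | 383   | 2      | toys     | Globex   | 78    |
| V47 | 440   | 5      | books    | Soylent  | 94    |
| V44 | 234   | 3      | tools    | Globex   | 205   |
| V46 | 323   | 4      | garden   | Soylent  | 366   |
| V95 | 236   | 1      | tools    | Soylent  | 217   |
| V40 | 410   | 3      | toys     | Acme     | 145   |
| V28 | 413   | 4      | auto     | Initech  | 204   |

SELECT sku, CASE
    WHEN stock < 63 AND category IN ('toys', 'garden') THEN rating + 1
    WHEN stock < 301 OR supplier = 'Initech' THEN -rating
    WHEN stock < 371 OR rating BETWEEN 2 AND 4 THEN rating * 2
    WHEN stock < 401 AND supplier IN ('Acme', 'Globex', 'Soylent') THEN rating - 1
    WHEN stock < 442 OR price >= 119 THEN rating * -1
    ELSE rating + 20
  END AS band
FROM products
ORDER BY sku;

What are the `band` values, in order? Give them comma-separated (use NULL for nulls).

sku=V16: stock < 371 OR rating BETWEEN 2 AND 4 → 4
sku=V19: stock < 371 OR rating BETWEEN 2 AND 4 → 4
sku=V28: stock < 301 OR supplier = 'Initech' → -4
sku=V40: stock < 371 OR rating BETWEEN 2 AND 4 → 6
sku=V44: stock < 301 OR supplier = 'Initech' → -3
sku=V46: stock < 371 OR rating BETWEEN 2 AND 4 → 8
sku=V47: stock < 442 OR price >= 119 → -5
sku=V85: stock < 301 OR supplier = 'Initech' → -5
sku=V91: stock < 442 OR price >= 119 → -5
sku=V95: stock < 301 OR supplier = 'Initech' → -1
sku=V98: stock < 301 OR supplier = 'Initech' → -2

4, 4, -4, 6, -3, 8, -5, -5, -5, -1, -2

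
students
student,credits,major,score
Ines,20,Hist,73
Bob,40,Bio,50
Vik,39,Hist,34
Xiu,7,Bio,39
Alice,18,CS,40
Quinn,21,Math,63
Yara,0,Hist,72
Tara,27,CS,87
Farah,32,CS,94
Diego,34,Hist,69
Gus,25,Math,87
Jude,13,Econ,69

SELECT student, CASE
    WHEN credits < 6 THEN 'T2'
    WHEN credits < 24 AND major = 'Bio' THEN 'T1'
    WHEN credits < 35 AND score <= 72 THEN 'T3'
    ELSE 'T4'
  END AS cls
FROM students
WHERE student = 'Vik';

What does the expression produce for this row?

T4

student = Vik: credits=39, major=Hist, score=34.
credits < 6 → false
credits < 24 AND major = 'Bio' → false
credits < 35 AND score <= 72 → false
No prior WHEN matched → ELSE → T4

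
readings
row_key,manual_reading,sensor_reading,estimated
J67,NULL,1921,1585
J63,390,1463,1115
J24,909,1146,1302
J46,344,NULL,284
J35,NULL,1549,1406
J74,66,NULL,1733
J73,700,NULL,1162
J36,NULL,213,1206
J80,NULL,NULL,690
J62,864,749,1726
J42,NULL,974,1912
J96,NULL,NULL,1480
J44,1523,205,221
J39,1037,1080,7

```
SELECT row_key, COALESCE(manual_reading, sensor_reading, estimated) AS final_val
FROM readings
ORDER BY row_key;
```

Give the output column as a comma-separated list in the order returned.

909, 1549, 213, 1037, 974, 1523, 344, 864, 390, 1921, 700, 66, 690, 1480

row_key=J24: manual_reading=909 → 909
row_key=J35: manual_reading=NULL, sensor_reading=1549 → 1549
row_key=J36: manual_reading=NULL, sensor_reading=213 → 213
row_key=J39: manual_reading=1037 → 1037
row_key=J42: manual_reading=NULL, sensor_reading=974 → 974
row_key=J44: manual_reading=1523 → 1523
row_key=J46: manual_reading=344 → 344
row_key=J62: manual_reading=864 → 864
row_key=J63: manual_reading=390 → 390
row_key=J67: manual_reading=NULL, sensor_reading=1921 → 1921
row_key=J73: manual_reading=700 → 700
row_key=J74: manual_reading=66 → 66
row_key=J80: manual_reading=NULL, sensor_reading=NULL, estimated=690 → 690
row_key=J96: manual_reading=NULL, sensor_reading=NULL, estimated=1480 → 1480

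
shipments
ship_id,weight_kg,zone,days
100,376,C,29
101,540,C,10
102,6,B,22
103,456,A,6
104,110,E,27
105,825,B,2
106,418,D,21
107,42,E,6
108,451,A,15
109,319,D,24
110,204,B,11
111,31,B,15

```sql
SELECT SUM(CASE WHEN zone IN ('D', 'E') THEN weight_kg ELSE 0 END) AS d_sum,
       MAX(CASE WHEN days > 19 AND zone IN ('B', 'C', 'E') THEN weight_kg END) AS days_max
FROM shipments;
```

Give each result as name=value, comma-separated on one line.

[d_sum: zone IN ('D', 'E')]
ship_id=100: ✗
ship_id=101: ✗
ship_id=102: ✗
ship_id=103: ✗
ship_id=104: ✓ → 110
ship_id=105: ✗
ship_id=106: ✓ → 418
ship_id=107: ✓ → 42
ship_id=108: ✗
ship_id=109: ✓ → 319
ship_id=110: ✗
ship_id=111: ✗
d_sum = 110 + 418 + 42 + 319 = 889
—
[days_max: days > 19 AND zone IN ('B', 'C', 'E')]
ship_id=100: ✓ → 376
ship_id=101: ✗
ship_id=102: ✓ → 6
ship_id=103: ✗
ship_id=104: ✓ → 110
ship_id=105: ✗
ship_id=106: ✗
ship_id=107: ✗
ship_id=108: ✗
ship_id=109: ✗
ship_id=110: ✗
ship_id=111: ✗
days_max = MAX(376, 6, 110) = 376

d_sum=889, days_max=376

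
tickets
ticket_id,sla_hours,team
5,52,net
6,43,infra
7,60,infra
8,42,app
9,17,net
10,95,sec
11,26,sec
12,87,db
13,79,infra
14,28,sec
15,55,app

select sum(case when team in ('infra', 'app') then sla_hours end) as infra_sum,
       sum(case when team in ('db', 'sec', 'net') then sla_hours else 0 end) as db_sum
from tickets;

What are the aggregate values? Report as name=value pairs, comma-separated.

infra_sum=279, db_sum=305

[infra_sum: team in ('infra', 'app')]
ticket_id=5: ✗
ticket_id=6: ✓ → 43
ticket_id=7: ✓ → 60
ticket_id=8: ✓ → 42
ticket_id=9: ✗
ticket_id=10: ✗
ticket_id=11: ✗
ticket_id=12: ✗
ticket_id=13: ✓ → 79
ticket_id=14: ✗
ticket_id=15: ✓ → 55
infra_sum = 43 + 60 + 42 + 79 + 55 = 279
—
[db_sum: team in ('db', 'sec', 'net')]
ticket_id=5: ✓ → 52
ticket_id=6: ✗
ticket_id=7: ✗
ticket_id=8: ✗
ticket_id=9: ✓ → 17
ticket_id=10: ✓ → 95
ticket_id=11: ✓ → 26
ticket_id=12: ✓ → 87
ticket_id=13: ✗
ticket_id=14: ✓ → 28
ticket_id=15: ✗
db_sum = 52 + 17 + 95 + 26 + 87 + 28 = 305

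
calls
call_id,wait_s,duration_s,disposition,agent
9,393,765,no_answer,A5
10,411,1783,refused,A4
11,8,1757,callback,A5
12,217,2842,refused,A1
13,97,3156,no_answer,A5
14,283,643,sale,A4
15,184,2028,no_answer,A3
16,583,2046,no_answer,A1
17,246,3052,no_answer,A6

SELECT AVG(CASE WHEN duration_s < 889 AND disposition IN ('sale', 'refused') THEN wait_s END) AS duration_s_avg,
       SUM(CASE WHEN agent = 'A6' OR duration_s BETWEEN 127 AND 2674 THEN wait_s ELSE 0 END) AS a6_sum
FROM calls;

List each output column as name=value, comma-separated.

[duration_s_avg: duration_s < 889 AND disposition IN ('sale', 'refused')]
call_id=9: ✗
call_id=10: ✗
call_id=11: ✗
call_id=12: ✗
call_id=13: ✗
call_id=14: ✓ → 283
call_id=15: ✗
call_id=16: ✗
call_id=17: ✗
duration_s_avg = 283
—
[a6_sum: agent = 'A6' OR duration_s BETWEEN 127 AND 2674]
call_id=9: ✓ → 393
call_id=10: ✓ → 411
call_id=11: ✓ → 8
call_id=12: ✗
call_id=13: ✗
call_id=14: ✓ → 283
call_id=15: ✓ → 184
call_id=16: ✓ → 583
call_id=17: ✓ → 246
a6_sum = 393 + 411 + 8 + 283 + 184 + 583 + 246 = 2108

duration_s_avg=283, a6_sum=2108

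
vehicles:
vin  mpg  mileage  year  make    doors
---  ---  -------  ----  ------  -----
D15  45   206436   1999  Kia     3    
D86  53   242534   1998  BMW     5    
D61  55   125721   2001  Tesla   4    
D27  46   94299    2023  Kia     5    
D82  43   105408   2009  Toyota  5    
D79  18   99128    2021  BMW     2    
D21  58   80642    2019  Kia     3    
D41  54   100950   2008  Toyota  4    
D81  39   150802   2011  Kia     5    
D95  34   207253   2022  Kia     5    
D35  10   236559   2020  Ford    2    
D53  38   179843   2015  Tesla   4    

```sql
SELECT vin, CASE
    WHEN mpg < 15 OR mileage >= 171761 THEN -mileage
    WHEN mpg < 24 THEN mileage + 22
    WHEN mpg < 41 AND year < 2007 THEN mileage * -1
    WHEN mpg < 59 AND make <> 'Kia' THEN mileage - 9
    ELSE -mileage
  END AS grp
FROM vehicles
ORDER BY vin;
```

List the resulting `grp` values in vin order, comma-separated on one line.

vin=D15: mpg < 15 OR mileage >= 171761 → -206436
vin=D21: ELSE → -80642
vin=D27: ELSE → -94299
vin=D35: mpg < 15 OR mileage >= 171761 → -236559
vin=D41: mpg < 59 AND make <> 'Kia' → 100941
vin=D53: mpg < 15 OR mileage >= 171761 → -179843
vin=D61: mpg < 59 AND make <> 'Kia' → 125712
vin=D79: mpg < 24 → 99150
vin=D81: ELSE → -150802
vin=D82: mpg < 59 AND make <> 'Kia' → 105399
vin=D86: mpg < 15 OR mileage >= 171761 → -242534
vin=D95: mpg < 15 OR mileage >= 171761 → -207253

-206436, -80642, -94299, -236559, 100941, -179843, 125712, 99150, -150802, 105399, -242534, -207253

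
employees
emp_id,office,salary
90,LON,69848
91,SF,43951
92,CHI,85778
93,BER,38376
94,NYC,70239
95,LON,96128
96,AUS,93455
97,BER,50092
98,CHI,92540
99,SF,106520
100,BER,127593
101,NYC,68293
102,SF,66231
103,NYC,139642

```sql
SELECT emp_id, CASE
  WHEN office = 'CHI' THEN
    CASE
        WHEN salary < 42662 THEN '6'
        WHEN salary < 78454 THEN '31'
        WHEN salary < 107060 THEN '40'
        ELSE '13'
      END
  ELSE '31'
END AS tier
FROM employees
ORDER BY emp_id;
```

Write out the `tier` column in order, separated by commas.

emp_id=90: office='LON' → outer ELSE → 31
emp_id=91: office='SF' → outer ELSE → 31
emp_id=92: office='CHI' → inner[salary < 107060] → 40
emp_id=93: office='BER' → outer ELSE → 31
emp_id=94: office='NYC' → outer ELSE → 31
emp_id=95: office='LON' → outer ELSE → 31
emp_id=96: office='AUS' → outer ELSE → 31
emp_id=97: office='BER' → outer ELSE → 31
emp_id=98: office='CHI' → inner[salary < 107060] → 40
emp_id=99: office='SF' → outer ELSE → 31
emp_id=100: office='BER' → outer ELSE → 31
emp_id=101: office='NYC' → outer ELSE → 31
emp_id=102: office='SF' → outer ELSE → 31
emp_id=103: office='NYC' → outer ELSE → 31

31, 31, 40, 31, 31, 31, 31, 31, 40, 31, 31, 31, 31, 31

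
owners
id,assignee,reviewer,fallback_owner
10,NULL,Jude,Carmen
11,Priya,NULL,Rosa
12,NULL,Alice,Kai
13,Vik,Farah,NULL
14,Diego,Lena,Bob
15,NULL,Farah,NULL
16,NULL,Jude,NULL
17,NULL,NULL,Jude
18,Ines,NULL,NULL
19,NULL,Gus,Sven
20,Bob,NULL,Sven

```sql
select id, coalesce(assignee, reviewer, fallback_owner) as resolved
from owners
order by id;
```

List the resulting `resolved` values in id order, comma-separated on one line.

Jude, Priya, Alice, Vik, Diego, Farah, Jude, Jude, Ines, Gus, Bob

id=10: assignee=NULL, reviewer=Jude → Jude
id=11: assignee=Priya → Priya
id=12: assignee=NULL, reviewer=Alice → Alice
id=13: assignee=Vik → Vik
id=14: assignee=Diego → Diego
id=15: assignee=NULL, reviewer=Farah → Farah
id=16: assignee=NULL, reviewer=Jude → Jude
id=17: assignee=NULL, reviewer=NULL, fallback_owner=Jude → Jude
id=18: assignee=Ines → Ines
id=19: assignee=NULL, reviewer=Gus → Gus
id=20: assignee=Bob → Bob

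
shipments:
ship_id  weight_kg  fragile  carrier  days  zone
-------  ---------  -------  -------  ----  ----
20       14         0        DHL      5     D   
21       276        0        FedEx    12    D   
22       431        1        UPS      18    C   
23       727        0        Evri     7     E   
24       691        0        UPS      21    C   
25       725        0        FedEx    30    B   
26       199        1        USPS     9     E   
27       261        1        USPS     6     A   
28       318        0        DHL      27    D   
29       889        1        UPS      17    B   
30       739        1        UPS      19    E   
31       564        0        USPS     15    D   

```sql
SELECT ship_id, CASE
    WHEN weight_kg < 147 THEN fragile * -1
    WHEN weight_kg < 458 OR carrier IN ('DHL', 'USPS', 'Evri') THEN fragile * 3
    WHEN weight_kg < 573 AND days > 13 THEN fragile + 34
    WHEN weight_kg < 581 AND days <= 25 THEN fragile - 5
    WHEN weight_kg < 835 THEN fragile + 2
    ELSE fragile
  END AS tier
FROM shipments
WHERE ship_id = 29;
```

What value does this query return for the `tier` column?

ship_id = 29: weight_kg=889, fragile=1, carrier=UPS, days=17, zone=B.
weight_kg < 147 → false
weight_kg < 458 OR carrier IN ('DHL', 'USPS', 'Evri') → false
weight_kg < 573 AND days > 13 → false
weight_kg < 581 AND days <= 25 → false
weight_kg < 835 → false
No prior WHEN matched → ELSE → 1

1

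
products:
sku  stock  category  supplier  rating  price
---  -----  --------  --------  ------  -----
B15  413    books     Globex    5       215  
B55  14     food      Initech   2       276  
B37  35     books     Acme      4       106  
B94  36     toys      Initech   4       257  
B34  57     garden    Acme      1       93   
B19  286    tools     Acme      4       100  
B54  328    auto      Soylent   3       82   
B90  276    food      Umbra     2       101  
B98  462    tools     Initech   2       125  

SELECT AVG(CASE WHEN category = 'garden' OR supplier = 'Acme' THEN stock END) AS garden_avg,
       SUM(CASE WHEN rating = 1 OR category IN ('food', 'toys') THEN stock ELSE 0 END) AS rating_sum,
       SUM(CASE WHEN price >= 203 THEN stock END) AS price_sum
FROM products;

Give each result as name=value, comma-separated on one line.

garden_avg=126, rating_sum=383, price_sum=463

[garden_avg: category = 'garden' OR supplier = 'Acme']
sku=B15: ✗
sku=B55: ✗
sku=B37: ✓ → 35
sku=B94: ✗
sku=B34: ✓ → 57
sku=B19: ✓ → 286
sku=B54: ✗
sku=B90: ✗
sku=B98: ✗
garden_avg = (35 + 57 + 286) / 3 = 126
—
[rating_sum: rating = 1 OR category IN ('food', 'toys')]
sku=B15: ✗
sku=B55: ✓ → 14
sku=B37: ✗
sku=B94: ✓ → 36
sku=B34: ✓ → 57
sku=B19: ✗
sku=B54: ✗
sku=B90: ✓ → 276
sku=B98: ✗
rating_sum = 14 + 36 + 57 + 276 = 383
—
[price_sum: price >= 203]
sku=B15: ✓ → 413
sku=B55: ✓ → 14
sku=B37: ✗
sku=B94: ✓ → 36
sku=B34: ✗
sku=B19: ✗
sku=B54: ✗
sku=B90: ✗
sku=B98: ✗
price_sum = 413 + 14 + 36 = 463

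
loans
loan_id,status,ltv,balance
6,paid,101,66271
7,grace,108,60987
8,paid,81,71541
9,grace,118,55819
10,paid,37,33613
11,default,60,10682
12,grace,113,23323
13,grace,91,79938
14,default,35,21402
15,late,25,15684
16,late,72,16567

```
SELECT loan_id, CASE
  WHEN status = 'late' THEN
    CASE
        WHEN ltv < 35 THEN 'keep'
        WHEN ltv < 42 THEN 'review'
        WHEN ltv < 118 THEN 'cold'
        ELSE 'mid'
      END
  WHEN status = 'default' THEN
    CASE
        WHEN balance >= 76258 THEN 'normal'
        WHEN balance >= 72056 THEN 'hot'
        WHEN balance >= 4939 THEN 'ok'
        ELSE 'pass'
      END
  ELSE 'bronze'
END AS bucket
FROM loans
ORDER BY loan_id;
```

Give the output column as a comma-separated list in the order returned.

loan_id=6: status='paid' → outer ELSE → bronze
loan_id=7: status='grace' → outer ELSE → bronze
loan_id=8: status='paid' → outer ELSE → bronze
loan_id=9: status='grace' → outer ELSE → bronze
loan_id=10: status='paid' → outer ELSE → bronze
loan_id=11: status='default' → inner[balance >= 4939] → ok
loan_id=12: status='grace' → outer ELSE → bronze
loan_id=13: status='grace' → outer ELSE → bronze
loan_id=14: status='default' → inner[balance >= 4939] → ok
loan_id=15: status='late' → inner[ltv < 35] → keep
loan_id=16: status='late' → inner[ltv < 118] → cold

bronze, bronze, bronze, bronze, bronze, ok, bronze, bronze, ok, keep, cold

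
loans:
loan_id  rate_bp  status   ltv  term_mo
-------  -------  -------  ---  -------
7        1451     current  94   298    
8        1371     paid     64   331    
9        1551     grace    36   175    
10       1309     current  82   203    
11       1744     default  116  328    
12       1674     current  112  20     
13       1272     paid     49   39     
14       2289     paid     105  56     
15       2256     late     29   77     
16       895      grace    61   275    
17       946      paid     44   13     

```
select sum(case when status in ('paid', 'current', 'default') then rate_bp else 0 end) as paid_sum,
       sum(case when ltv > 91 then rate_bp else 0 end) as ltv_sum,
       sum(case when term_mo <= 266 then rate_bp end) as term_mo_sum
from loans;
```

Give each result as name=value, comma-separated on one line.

paid_sum=12056, ltv_sum=7158, term_mo_sum=11297

[paid_sum: status in ('paid', 'current', 'default')]
loan_id=7: ✓ → 1451
loan_id=8: ✓ → 1371
loan_id=9: ✗
loan_id=10: ✓ → 1309
loan_id=11: ✓ → 1744
loan_id=12: ✓ → 1674
loan_id=13: ✓ → 1272
loan_id=14: ✓ → 2289
loan_id=15: ✗
loan_id=16: ✗
loan_id=17: ✓ → 946
paid_sum = 1451 + 1371 + 1309 + 1744 + 1674 + 1272 + 2289 + 946 = 12056
—
[ltv_sum: ltv > 91]
loan_id=7: ✓ → 1451
loan_id=8: ✗
loan_id=9: ✗
loan_id=10: ✗
loan_id=11: ✓ → 1744
loan_id=12: ✓ → 1674
loan_id=13: ✗
loan_id=14: ✓ → 2289
loan_id=15: ✗
loan_id=16: ✗
loan_id=17: ✗
ltv_sum = 1451 + 1744 + 1674 + 2289 = 7158
—
[term_mo_sum: term_mo <= 266]
loan_id=7: ✗
loan_id=8: ✗
loan_id=9: ✓ → 1551
loan_id=10: ✓ → 1309
loan_id=11: ✗
loan_id=12: ✓ → 1674
loan_id=13: ✓ → 1272
loan_id=14: ✓ → 2289
loan_id=15: ✓ → 2256
loan_id=16: ✗
loan_id=17: ✓ → 946
term_mo_sum = 1551 + 1309 + 1674 + 1272 + 2289 + 2256 + 946 = 11297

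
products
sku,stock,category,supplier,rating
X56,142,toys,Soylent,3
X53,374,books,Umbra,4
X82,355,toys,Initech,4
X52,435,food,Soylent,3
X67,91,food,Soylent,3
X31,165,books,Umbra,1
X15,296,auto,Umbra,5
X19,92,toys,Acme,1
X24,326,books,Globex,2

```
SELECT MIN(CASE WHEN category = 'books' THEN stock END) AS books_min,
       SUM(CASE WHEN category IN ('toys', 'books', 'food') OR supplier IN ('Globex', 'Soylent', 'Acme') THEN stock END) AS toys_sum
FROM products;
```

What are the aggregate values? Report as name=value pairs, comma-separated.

[books_min: category = 'books']
sku=X56: ✗
sku=X53: ✓ → 374
sku=X82: ✗
sku=X52: ✗
sku=X67: ✗
sku=X31: ✓ → 165
sku=X15: ✗
sku=X19: ✗
sku=X24: ✓ → 326
books_min = MIN(374, 165, 326) = 165
—
[toys_sum: category IN ('toys', 'books', 'food') OR supplier IN ('Globex', 'Soylent', 'Acme')]
sku=X56: ✓ → 142
sku=X53: ✓ → 374
sku=X82: ✓ → 355
sku=X52: ✓ → 435
sku=X67: ✓ → 91
sku=X31: ✓ → 165
sku=X15: ✗
sku=X19: ✓ → 92
sku=X24: ✓ → 326
toys_sum = 142 + 374 + 355 + 435 + 91 + 165 + 92 + 326 = 1980

books_min=165, toys_sum=1980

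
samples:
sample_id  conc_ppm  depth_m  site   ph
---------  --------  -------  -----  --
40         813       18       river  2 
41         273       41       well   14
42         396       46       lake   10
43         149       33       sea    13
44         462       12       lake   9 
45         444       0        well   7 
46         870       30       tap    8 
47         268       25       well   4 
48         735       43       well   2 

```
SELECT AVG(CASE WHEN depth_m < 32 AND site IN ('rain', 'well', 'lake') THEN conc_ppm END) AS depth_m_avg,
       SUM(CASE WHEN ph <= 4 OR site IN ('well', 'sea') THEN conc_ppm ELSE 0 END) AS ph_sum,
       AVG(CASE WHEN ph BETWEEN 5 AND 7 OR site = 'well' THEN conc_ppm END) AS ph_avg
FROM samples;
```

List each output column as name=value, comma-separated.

[depth_m_avg: depth_m < 32 AND site IN ('rain', 'well', 'lake')]
sample_id=40: ✗
sample_id=41: ✗
sample_id=42: ✗
sample_id=43: ✗
sample_id=44: ✓ → 462
sample_id=45: ✓ → 444
sample_id=46: ✗
sample_id=47: ✓ → 268
sample_id=48: ✗
depth_m_avg = (462 + 444 + 268) / 3 = 391.3333333333
—
[ph_sum: ph <= 4 OR site IN ('well', 'sea')]
sample_id=40: ✓ → 813
sample_id=41: ✓ → 273
sample_id=42: ✗
sample_id=43: ✓ → 149
sample_id=44: ✗
sample_id=45: ✓ → 444
sample_id=46: ✗
sample_id=47: ✓ → 268
sample_id=48: ✓ → 735
ph_sum = 813 + 273 + 149 + 444 + 268 + 735 = 2682
—
[ph_avg: ph BETWEEN 5 AND 7 OR site = 'well']
sample_id=40: ✗
sample_id=41: ✓ → 273
sample_id=42: ✗
sample_id=43: ✗
sample_id=44: ✗
sample_id=45: ✓ → 444
sample_id=46: ✗
sample_id=47: ✓ → 268
sample_id=48: ✓ → 735
ph_avg = (273 + 444 + 268 + 735) / 4 = 430

depth_m_avg=391.3333333333, ph_sum=2682, ph_avg=430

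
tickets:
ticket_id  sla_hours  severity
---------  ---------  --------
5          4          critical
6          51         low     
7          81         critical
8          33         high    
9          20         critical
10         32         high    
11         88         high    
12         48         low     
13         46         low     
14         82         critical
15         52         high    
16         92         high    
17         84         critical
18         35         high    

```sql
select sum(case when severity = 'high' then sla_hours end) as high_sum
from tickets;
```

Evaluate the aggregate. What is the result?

332

ticket_id=5: ✗
ticket_id=6: ✗
ticket_id=7: ✗
ticket_id=8: ✓ → 33
ticket_id=9: ✗
ticket_id=10: ✓ → 32
ticket_id=11: ✓ → 88
ticket_id=12: ✗
ticket_id=13: ✗
ticket_id=14: ✗
ticket_id=15: ✓ → 52
ticket_id=16: ✓ → 92
ticket_id=17: ✗
ticket_id=18: ✓ → 35
high_sum = 33 + 32 + 88 + 52 + 92 + 35 = 332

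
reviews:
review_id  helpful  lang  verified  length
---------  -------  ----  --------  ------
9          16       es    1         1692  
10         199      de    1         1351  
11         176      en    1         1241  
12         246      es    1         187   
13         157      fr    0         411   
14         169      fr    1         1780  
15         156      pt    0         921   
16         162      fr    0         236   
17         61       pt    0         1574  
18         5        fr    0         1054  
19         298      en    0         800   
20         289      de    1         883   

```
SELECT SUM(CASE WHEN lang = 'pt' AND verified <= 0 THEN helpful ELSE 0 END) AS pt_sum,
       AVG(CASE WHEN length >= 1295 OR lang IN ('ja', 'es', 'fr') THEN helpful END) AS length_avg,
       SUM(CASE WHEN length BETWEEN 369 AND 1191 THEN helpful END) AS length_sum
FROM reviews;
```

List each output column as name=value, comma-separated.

[pt_sum: lang = 'pt' AND verified <= 0]
review_id=9: ✗
review_id=10: ✗
review_id=11: ✗
review_id=12: ✗
review_id=13: ✗
review_id=14: ✗
review_id=15: ✓ → 156
review_id=16: ✗
review_id=17: ✓ → 61
review_id=18: ✗
review_id=19: ✗
review_id=20: ✗
pt_sum = 156 + 61 = 217
—
[length_avg: length >= 1295 OR lang IN ('ja', 'es', 'fr')]
review_id=9: ✓ → 16
review_id=10: ✓ → 199
review_id=11: ✗
review_id=12: ✓ → 246
review_id=13: ✓ → 157
review_id=14: ✓ → 169
review_id=15: ✗
review_id=16: ✓ → 162
review_id=17: ✓ → 61
review_id=18: ✓ → 5
review_id=19: ✗
review_id=20: ✗
length_avg = (16 + 199 + 246 + 157 + 169 + 162 + 61 + 5) / 8 = 126.875
—
[length_sum: length BETWEEN 369 AND 1191]
review_id=9: ✗
review_id=10: ✗
review_id=11: ✗
review_id=12: ✗
review_id=13: ✓ → 157
review_id=14: ✗
review_id=15: ✓ → 156
review_id=16: ✗
review_id=17: ✗
review_id=18: ✓ → 5
review_id=19: ✓ → 298
review_id=20: ✓ → 289
length_sum = 157 + 156 + 5 + 298 + 289 = 905

pt_sum=217, length_avg=126.875, length_sum=905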